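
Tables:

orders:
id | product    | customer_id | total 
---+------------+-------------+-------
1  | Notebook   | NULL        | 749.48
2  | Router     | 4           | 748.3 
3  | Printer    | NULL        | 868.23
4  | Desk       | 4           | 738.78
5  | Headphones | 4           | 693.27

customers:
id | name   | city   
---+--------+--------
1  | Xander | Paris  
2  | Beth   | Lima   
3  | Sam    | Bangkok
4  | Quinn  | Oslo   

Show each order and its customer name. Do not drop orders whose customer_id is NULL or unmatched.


LEFT JOIN keeps every row from orders (the left table); where customer_id has no match in customers, the customer columns become NULL. Walk through each order:
  - order 1 (Notebook): customer_id=NULL, no match -> kept with NULL
  - order 2 (Router): customer_id=4 -> matches Quinn
  - order 3 (Printer): customer_id=NULL, no match -> kept with NULL
  - order 4 (Desk): customer_id=4 -> matches Quinn
  - order 5 (Headphones): customer_id=4 -> matches Quinn
All 5 rows appear; 2 have NULL customer.

SQL:
SELECT a.product, b.name AS customer
FROM orders a
LEFT JOIN customers b ON a.customer_id = b.id

Result:
product    | customer
-----------+---------
Notebook   | NULL    
Router     | Quinn   
Printer    | NULL    
Desk       | Quinn   
Headphones | Quinn   


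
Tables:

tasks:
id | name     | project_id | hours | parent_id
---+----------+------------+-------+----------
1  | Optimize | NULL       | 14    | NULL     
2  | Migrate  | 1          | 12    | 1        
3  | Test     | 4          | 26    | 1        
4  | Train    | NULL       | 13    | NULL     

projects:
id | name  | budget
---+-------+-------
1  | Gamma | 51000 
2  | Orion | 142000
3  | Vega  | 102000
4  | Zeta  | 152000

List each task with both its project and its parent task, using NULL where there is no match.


Two LEFT JOINs from the same base table tasks: one to projects via project_id, one to tasks itself via parent_id. Both are LEFT so every task is preserved.
Match against projects:
  - task 1 (Optimize): project_id=NULL, no match -> kept with NULL
  - task 2 (Migrate): project_id=1 -> matches Gamma
  - task 3 (Test): project_id=4 -> matches Zeta
  - task 4 (Train): project_id=NULL, no match -> kept with NULL
Match against tasks (self):
  - task 1 (Optimize): parent_id=NULL -> NULL
  - task 2 (Migrate): parent_id=1 -> Optimize
  - task 3 (Test): parent_id=1 -> Optimize
  - task 4 (Train): parent_id=NULL -> NULL

SQL:
SELECT a.name, b.name AS project, c.name AS parent
FROM tasks a
LEFT JOIN projects b ON a.project_id = b.id
LEFT JOIN tasks c ON a.parent_id = c.id

Result:
name     | project | parent  
---------+---------+---------
Optimize | NULL    | NULL    
Migrate  | Gamma   | Optimize
Test     | Zeta    | Optimize
Train    | NULL    | NULL    


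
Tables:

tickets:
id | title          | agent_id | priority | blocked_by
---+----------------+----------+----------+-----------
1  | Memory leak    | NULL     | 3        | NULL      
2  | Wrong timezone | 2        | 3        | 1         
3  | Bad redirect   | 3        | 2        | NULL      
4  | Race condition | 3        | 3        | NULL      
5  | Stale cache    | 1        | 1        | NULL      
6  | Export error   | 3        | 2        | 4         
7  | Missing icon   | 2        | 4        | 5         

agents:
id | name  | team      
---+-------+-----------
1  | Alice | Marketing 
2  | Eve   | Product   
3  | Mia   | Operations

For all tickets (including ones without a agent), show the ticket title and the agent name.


LEFT JOIN keeps every row from tickets (the left table); where agent_id has no match in agents, the agent columns become NULL. Walk through each ticket:
  - ticket 1 (Memory leak): agent_id=NULL, no match -> kept with NULL
  - ticket 2 (Wrong timezone): agent_id=2 -> matches Eve
  - ticket 3 (Bad redirect): agent_id=3 -> matches Mia
  - ticket 4 (Race condition): agent_id=3 -> matches Mia
  - ticket 5 (Stale cache): agent_id=1 -> matches Alice
  - ticket 6 (Export error): agent_id=3 -> matches Mia
  - ticket 7 (Missing icon): agent_id=2 -> matches Eve
All 7 rows appear; 1 has NULL agent.

SQL:
SELECT a.title, b.name AS agent
FROM tickets a
LEFT JOIN agents b ON a.agent_id = b.id

Result:
title          | agent
---------------+------
Memory leak    | NULL 
Wrong timezone | Eve  
Bad redirect   | Mia  
Race condition | Mia  
Stale cache    | Alice
Export error   | Mia  
Missing icon   | Eve  


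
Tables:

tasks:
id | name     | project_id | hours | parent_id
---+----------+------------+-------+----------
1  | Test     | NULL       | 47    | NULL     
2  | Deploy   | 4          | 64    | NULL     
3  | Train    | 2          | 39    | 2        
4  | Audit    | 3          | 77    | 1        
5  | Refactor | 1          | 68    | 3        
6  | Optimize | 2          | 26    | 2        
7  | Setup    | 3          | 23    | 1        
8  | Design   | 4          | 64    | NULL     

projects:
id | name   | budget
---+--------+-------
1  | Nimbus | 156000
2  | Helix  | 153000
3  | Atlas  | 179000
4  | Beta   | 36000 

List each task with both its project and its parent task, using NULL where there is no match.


Two LEFT JOINs from the same base table tasks: one to projects via project_id, one to tasks itself via parent_id. Both are LEFT so every task is preserved.
Match against projects:
  - task 1 (Test): project_id=NULL, no match -> kept with NULL
  - task 2 (Deploy): project_id=4 -> matches Beta
  - task 3 (Train): project_id=2 -> matches Helix
  - task 4 (Audit): project_id=3 -> matches Atlas
  - task 5 (Refactor): project_id=1 -> matches Nimbus
  - task 6 (Optimize): project_id=2 -> matches Helix
  - task 7 (Setup): project_id=3 -> matches Atlas
  - task 8 (Design): project_id=4 -> matches Beta
Match against tasks (self):
  - task 1 (Test): parent_id=NULL -> NULL
  - task 2 (Deploy): parent_id=NULL -> NULL
  - task 3 (Train): parent_id=2 -> Deploy
  - task 4 (Audit): parent_id=1 -> Test
  - task 5 (Refactor): parent_id=3 -> Train
  - task 6 (Optimize): parent_id=2 -> Deploy
  - task 7 (Setup): parent_id=1 -> Test
  - task 8 (Design): parent_id=NULL -> NULL

SQL:
SELECT a.name, b.name AS project, c.name AS parent
FROM tasks a
LEFT JOIN projects b ON a.project_id = b.id
LEFT JOIN tasks c ON a.parent_id = c.id

Result:
name     | project | parent
---------+---------+-------
Test     | NULL    | NULL  
Deploy   | Beta    | NULL  
Train    | Helix   | Deploy
Audit    | Atlas   | Test  
Refactor | Nimbus  | Train 
Optimize | Helix   | Deploy
Setup    | Atlas   | Test  
Design   | Beta    | NULL  


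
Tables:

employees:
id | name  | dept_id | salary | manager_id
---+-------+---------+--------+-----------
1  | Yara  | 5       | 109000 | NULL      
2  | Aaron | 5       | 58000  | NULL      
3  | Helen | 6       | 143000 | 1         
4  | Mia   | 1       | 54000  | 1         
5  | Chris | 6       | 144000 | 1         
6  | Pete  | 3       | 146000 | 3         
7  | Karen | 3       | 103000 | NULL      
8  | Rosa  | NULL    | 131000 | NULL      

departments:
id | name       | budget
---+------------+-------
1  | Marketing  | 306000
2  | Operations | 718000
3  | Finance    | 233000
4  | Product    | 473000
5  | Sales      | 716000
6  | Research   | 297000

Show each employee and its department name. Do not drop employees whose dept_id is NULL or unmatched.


LEFT JOIN keeps every row from employees (the left table); where dept_id has no match in departments, the department columns become NULL. Walk through each employee:
  - employee 1 (Yara): dept_id=5 -> matches Sales
  - employee 2 (Aaron): dept_id=5 -> matches Sales
  - employee 3 (Helen): dept_id=6 -> matches Research
  - employee 4 (Mia): dept_id=1 -> matches Marketing
  - employee 5 (Chris): dept_id=6 -> matches Research
  - employee 6 (Pete): dept_id=3 -> matches Finance
  - employee 7 (Karen): dept_id=3 -> matches Finance
  - employee 8 (Rosa): dept_id=NULL, no match -> kept with NULL
All 8 rows appear; 1 has NULL department.

SQL:
SELECT a.name, b.name AS department
FROM employees a
LEFT JOIN departments b ON a.dept_id = b.id

Result:
name  | department
------+-----------
Yara  | Sales     
Aaron | Sales     
Helen | Research  
Mia   | Marketing 
Chris | Research  
Pete  | Finance   
Karen | Finance   
Rosa  | NULL      


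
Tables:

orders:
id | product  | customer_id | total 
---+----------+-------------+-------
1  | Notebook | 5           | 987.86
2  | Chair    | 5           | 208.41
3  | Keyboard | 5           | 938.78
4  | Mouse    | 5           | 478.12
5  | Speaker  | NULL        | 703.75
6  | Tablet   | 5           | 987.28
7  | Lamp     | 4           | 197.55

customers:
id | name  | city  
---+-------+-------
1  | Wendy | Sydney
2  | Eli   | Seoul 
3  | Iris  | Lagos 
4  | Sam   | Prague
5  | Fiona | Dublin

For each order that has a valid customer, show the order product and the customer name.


INNER JOIN keeps only orders rows whose customer_id matches an id in customers. Walk through each order:
  - order 1 (Notebook): customer_id=5 -> matches Fiona
  - order 2 (Chair): customer_id=5 -> matches Fiona
  - order 3 (Keyboard): customer_id=5 -> matches Fiona
  - order 4 (Mouse): customer_id=5 -> matches Fiona
  - order 5 (Speaker): customer_id=NULL, no match -> dropped
  - order 6 (Tablet): customer_id=5 -> matches Fiona
  - order 7 (Lamp): customer_id=4 -> matches Sam
So 1 of 7 rows is dropped.

SQL:
SELECT a.product, b.name AS customer
FROM orders a
INNER JOIN customers b ON a.customer_id = b.id

Result:
product  | customer
---------+---------
Notebook | Fiona   
Chair    | Fiona   
Keyboard | Fiona   
Mouse    | Fiona   
Tablet   | Fiona   
Lamp     | Sam     


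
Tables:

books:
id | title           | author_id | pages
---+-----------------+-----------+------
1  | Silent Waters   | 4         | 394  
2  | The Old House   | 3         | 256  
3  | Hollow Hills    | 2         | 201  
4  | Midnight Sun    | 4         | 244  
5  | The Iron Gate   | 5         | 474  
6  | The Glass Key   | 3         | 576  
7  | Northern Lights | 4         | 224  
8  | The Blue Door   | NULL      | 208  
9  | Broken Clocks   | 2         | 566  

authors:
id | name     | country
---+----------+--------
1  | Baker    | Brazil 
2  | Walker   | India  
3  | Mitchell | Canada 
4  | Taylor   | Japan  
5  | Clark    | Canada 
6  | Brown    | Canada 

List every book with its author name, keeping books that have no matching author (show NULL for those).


LEFT JOIN keeps every row from books (the left table); where author_id has no match in authors, the author columns become NULL. Walk through each book:
  - book 1 (Silent Waters): author_id=4 -> matches Taylor
  - book 2 (The Old House): author_id=3 -> matches Mitchell
  - book 3 (Hollow Hills): author_id=2 -> matches Walker
  - book 4 (Midnight Sun): author_id=4 -> matches Taylor
  - book 5 (The Iron Gate): author_id=5 -> matches Clark
  - book 6 (The Glass Key): author_id=3 -> matches Mitchell
  - book 7 (Northern Lights): author_id=4 -> matches Taylor
  - book 8 (The Blue Door): author_id=NULL, no match -> kept with NULL
  - book 9 (Broken Clocks): author_id=2 -> matches Walker
All 9 rows appear; 1 has NULL author.

SQL:
SELECT a.title, b.name AS author
FROM books a
LEFT JOIN authors b ON a.author_id = b.id

Result:
title           | author  
----------------+---------
Silent Waters   | Taylor  
The Old House   | Mitchell
Hollow Hills    | Walker  
Midnight Sun    | Taylor  
The Iron Gate   | Clark   
The Glass Key   | Mitchell
Northern Lights | Taylor  
The Blue Door   | NULL    
Broken Clocks   | Walker  


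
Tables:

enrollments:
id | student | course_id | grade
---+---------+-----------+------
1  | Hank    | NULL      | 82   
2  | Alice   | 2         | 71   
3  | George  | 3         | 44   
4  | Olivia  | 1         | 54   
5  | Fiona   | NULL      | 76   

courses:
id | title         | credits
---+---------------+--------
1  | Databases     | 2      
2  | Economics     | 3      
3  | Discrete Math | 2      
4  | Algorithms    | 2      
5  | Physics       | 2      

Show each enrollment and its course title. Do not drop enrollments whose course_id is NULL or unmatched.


LEFT JOIN keeps every row from enrollments (the left table); where course_id has no match in courses, the course columns become NULL. Walk through each enrollment:
  - enrollment 1 (Hank): course_id=NULL, no match -> kept with NULL
  - enrollment 2 (Alice): course_id=2 -> matches Economics
  - enrollment 3 (George): course_id=3 -> matches Discrete Math
  - enrollment 4 (Olivia): course_id=1 -> matches Databases
  - enrollment 5 (Fiona): course_id=NULL, no match -> kept with NULL
All 5 rows appear; 2 have NULL course.

SQL:
SELECT a.student, b.title AS course
FROM enrollments a
LEFT JOIN courses b ON a.course_id = b.id

Result:
student | course       
--------+--------------
Hank    | NULL         
Alice   | Economics    
George  | Discrete Math
Olivia  | Databases    
Fiona   | NULL         


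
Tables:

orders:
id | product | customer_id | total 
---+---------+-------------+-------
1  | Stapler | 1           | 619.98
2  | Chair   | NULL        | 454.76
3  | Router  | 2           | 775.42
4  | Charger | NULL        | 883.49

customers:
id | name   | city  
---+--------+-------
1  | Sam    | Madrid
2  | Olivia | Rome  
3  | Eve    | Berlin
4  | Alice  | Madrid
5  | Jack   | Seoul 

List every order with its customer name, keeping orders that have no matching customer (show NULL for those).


LEFT JOIN keeps every row from orders (the left table); where customer_id has no match in customers, the customer columns become NULL. Walk through each order:
  - order 1 (Stapler): customer_id=1 -> matches Sam
  - order 2 (Chair): customer_id=NULL, no match -> kept with NULL
  - order 3 (Router): customer_id=2 -> matches Olivia
  - order 4 (Charger): customer_id=NULL, no match -> kept with NULL
All 4 rows appear; 2 have NULL customer.

SQL:
SELECT a.product, b.name AS customer
FROM orders a
LEFT JOIN customers b ON a.customer_id = b.id

Result:
product | customer
--------+---------
Stapler | Sam     
Chair   | NULL    
Router  | Olivia  
Charger | NULL    


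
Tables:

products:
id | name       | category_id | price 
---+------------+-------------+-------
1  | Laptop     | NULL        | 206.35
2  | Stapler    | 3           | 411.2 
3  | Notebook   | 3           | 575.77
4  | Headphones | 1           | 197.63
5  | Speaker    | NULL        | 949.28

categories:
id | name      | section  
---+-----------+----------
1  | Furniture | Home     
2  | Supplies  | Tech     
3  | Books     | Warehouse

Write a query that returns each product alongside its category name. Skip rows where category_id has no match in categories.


INNER JOIN keeps only products rows whose category_id matches an id in categories. Walk through each product:
  - product 1 (Laptop): category_id=NULL, no match -> dropped
  - product 2 (Stapler): category_id=3 -> matches Books
  - product 3 (Notebook): category_id=3 -> matches Books
  - product 4 (Headphones): category_id=1 -> matches Furniture
  - product 5 (Speaker): category_id=NULL, no match -> dropped
So 2 of 5 rows are dropped.

SQL:
SELECT a.name, b.name AS category
FROM products a
INNER JOIN categories b ON a.category_id = b.id

Result:
name       | category 
-----------+----------
Stapler    | Books    
Notebook   | Books    
Headphones | Furniture


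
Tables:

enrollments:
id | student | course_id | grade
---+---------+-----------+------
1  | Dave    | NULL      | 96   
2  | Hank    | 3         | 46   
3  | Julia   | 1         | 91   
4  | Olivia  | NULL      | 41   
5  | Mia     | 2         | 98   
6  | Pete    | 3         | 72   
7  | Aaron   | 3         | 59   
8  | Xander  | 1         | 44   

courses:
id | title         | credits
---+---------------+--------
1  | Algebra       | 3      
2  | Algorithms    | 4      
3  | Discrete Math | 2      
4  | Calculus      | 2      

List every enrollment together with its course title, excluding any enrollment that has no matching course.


INNER JOIN keeps only enrollments rows whose course_id matches an id in courses. Walk through each enrollment:
  - enrollment 1 (Dave): course_id=NULL, no match -> dropped
  - enrollment 2 (Hank): course_id=3 -> matches Discrete Math
  - enrollment 3 (Julia): course_id=1 -> matches Algebra
  - enrollment 4 (Olivia): course_id=NULL, no match -> dropped
  - enrollment 5 (Mia): course_id=2 -> matches Algorithms
  - enrollment 6 (Pete): course_id=3 -> matches Discrete Math
  - enrollment 7 (Aaron): course_id=3 -> matches Discrete Math
  - enrollment 8 (Xander): course_id=1 -> matches Algebra
So 2 of 8 rows are dropped.

SQL:
SELECT a.student, b.title AS course
FROM enrollments a
INNER JOIN courses b ON a.course_id = b.id

Result:
student | course       
--------+--------------
Hank    | Discrete Math
Julia   | Algebra      
Mia     | Algorithms   
Pete    | Discrete Math
Aaron   | Discrete Math
Xander  | Algebra      


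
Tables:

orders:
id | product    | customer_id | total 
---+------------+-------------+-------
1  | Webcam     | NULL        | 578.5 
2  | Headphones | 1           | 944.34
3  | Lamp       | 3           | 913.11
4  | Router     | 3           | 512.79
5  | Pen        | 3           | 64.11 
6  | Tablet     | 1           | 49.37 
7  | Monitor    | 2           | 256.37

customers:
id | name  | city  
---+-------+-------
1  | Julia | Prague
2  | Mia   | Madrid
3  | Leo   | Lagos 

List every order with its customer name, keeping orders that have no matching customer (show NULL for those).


LEFT JOIN keeps every row from orders (the left table); where customer_id has no match in customers, the customer columns become NULL. Walk through each order:
  - order 1 (Webcam): customer_id=NULL, no match -> kept with NULL
  - order 2 (Headphones): customer_id=1 -> matches Julia
  - order 3 (Lamp): customer_id=3 -> matches Leo
  - order 4 (Router): customer_id=3 -> matches Leo
  - order 5 (Pen): customer_id=3 -> matches Leo
  - order 6 (Tablet): customer_id=1 -> matches Julia
  - order 7 (Monitor): customer_id=2 -> matches Mia
All 7 rows appear; 1 has NULL customer.

SQL:
SELECT a.product, b.name AS customer
FROM orders a
LEFT JOIN customers b ON a.customer_id = b.id

Result:
product    | customer
-----------+---------
Webcam     | NULL    
Headphones | Julia   
Lamp       | Leo     
Router     | Leo     
Pen        | Leo     
Tablet     | Julia   
Monitor    | Mia     


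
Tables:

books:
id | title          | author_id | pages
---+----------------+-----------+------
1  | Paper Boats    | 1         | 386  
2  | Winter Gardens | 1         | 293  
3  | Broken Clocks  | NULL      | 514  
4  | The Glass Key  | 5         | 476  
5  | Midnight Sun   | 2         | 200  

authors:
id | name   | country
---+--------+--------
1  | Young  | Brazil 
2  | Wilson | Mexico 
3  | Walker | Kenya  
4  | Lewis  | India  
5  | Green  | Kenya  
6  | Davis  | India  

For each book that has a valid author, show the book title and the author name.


INNER JOIN keeps only books rows whose author_id matches an id in authors. Walk through each book:
  - book 1 (Paper Boats): author_id=1 -> matches Young
  - book 2 (Winter Gardens): author_id=1 -> matches Young
  - book 3 (Broken Clocks): author_id=NULL, no match -> dropped
  - book 4 (The Glass Key): author_id=5 -> matches Green
  - book 5 (Midnight Sun): author_id=2 -> matches Wilson
So 1 of 5 rows is dropped.

SQL:
SELECT a.title, b.name AS author
FROM books a
INNER JOIN authors b ON a.author_id = b.id

Result:
title          | author
---------------+-------
Paper Boats    | Young 
Winter Gardens | Young 
The Glass Key  | Green 
Midnight Sun   | Wilson


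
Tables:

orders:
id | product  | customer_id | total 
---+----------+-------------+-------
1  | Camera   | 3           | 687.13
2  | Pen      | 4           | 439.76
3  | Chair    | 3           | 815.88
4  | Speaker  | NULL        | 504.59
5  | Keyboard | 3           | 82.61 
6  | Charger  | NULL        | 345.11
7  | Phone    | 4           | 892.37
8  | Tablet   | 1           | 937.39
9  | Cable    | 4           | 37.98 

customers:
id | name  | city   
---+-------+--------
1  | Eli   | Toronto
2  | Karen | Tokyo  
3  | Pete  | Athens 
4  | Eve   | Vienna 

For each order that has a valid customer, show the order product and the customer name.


INNER JOIN keeps only orders rows whose customer_id matches an id in customers. Walk through each order:
  - order 1 (Camera): customer_id=3 -> matches Pete
  - order 2 (Pen): customer_id=4 -> matches Eve
  - order 3 (Chair): customer_id=3 -> matches Pete
  - order 4 (Speaker): customer_id=NULL, no match -> dropped
  - order 5 (Keyboard): customer_id=3 -> matches Pete
  - order 6 (Charger): customer_id=NULL, no match -> dropped
  - order 7 (Phone): customer_id=4 -> matches Eve
  - order 8 (Tablet): customer_id=1 -> matches Eli
  - order 9 (Cable): customer_id=4 -> matches Eve
So 2 of 9 rows are dropped.

SQL:
SELECT a.product, b.name AS customer
FROM orders a
INNER JOIN customers b ON a.customer_id = b.id

Result:
product  | customer
---------+---------
Camera   | Pete    
Pen      | Eve     
Chair    | Pete    
Keyboard | Pete    
Phone    | Eve     
Tablet   | Eli     
Cable    | Eve     


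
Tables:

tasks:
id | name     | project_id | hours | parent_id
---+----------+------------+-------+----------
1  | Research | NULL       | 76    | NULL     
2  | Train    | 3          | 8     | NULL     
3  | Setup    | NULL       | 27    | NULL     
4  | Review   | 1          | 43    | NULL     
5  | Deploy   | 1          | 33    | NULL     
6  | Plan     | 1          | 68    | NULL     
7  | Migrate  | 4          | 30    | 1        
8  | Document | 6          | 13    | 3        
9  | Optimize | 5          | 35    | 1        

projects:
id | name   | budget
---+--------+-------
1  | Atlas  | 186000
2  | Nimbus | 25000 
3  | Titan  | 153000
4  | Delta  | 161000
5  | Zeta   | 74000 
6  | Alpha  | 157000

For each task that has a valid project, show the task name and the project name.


INNER JOIN keeps only tasks rows whose project_id matches an id in projects. Walk through each task:
  - task 1 (Research): project_id=NULL, no match -> dropped
  - task 2 (Train): project_id=3 -> matches Titan
  - task 3 (Setup): project_id=NULL, no match -> dropped
  - task 4 (Review): project_id=1 -> matches Atlas
  - task 5 (Deploy): project_id=1 -> matches Atlas
  - task 6 (Plan): project_id=1 -> matches Atlas
  - task 7 (Migrate): project_id=4 -> matches Delta
  - task 8 (Document): project_id=6 -> matches Alpha
  - task 9 (Optimize): project_id=5 -> matches Zeta
So 2 of 9 rows are dropped.

SQL:
SELECT a.name, b.name AS project
FROM tasks a
INNER JOIN projects b ON a.project_id = b.id

Result:
name     | project
---------+--------
Train    | Titan  
Review   | Atlas  
Deploy   | Atlas  
Plan     | Atlas  
Migrate  | Delta  
Document | Alpha  
Optimize | Zeta   


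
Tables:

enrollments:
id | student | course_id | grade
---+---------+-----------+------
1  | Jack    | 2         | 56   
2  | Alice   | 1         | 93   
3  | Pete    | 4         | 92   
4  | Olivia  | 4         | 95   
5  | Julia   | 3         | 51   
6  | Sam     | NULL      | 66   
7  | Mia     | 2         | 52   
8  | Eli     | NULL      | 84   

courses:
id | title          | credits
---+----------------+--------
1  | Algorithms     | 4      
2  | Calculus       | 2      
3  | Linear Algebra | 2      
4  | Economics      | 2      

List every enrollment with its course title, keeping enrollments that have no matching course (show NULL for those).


LEFT JOIN keeps every row from enrollments (the left table); where course_id has no match in courses, the course columns become NULL. Walk through each enrollment:
  - enrollment 1 (Jack): course_id=2 -> matches Calculus
  - enrollment 2 (Alice): course_id=1 -> matches Algorithms
  - enrollment 3 (Pete): course_id=4 -> matches Economics
  - enrollment 4 (Olivia): course_id=4 -> matches Economics
  - enrollment 5 (Julia): course_id=3 -> matches Linear Algebra
  - enrollment 6 (Sam): course_id=NULL, no match -> kept with NULL
  - enrollment 7 (Mia): course_id=2 -> matches Calculus
  - enrollment 8 (Eli): course_id=NULL, no match -> kept with NULL
All 8 rows appear; 2 have NULL course.

SQL:
SELECT a.student, b.title AS course
FROM enrollments a
LEFT JOIN courses b ON a.course_id = b.id

Result:
student | course        
--------+---------------
Jack    | Calculus      
Alice   | Algorithms    
Pete    | Economics     
Olivia  | Economics     
Julia   | Linear Algebra
Sam     | NULL          
Mia     | Calculus      
Eli     | NULL          


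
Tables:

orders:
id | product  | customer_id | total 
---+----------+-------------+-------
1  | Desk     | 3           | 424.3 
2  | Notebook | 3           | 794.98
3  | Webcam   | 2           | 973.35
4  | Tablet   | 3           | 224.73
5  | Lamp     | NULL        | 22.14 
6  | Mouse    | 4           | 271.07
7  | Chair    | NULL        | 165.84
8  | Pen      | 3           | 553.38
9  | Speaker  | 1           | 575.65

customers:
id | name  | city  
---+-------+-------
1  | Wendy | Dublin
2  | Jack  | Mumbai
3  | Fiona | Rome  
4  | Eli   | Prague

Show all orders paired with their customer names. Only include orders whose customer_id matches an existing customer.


INNER JOIN keeps only orders rows whose customer_id matches an id in customers. Walk through each order:
  - order 1 (Desk): customer_id=3 -> matches Fiona
  - order 2 (Notebook): customer_id=3 -> matches Fiona
  - order 3 (Webcam): customer_id=2 -> matches Jack
  - order 4 (Tablet): customer_id=3 -> matches Fiona
  - order 5 (Lamp): customer_id=NULL, no match -> dropped
  - order 6 (Mouse): customer_id=4 -> matches Eli
  - order 7 (Chair): customer_id=NULL, no match -> dropped
  - order 8 (Pen): customer_id=3 -> matches Fiona
  - order 9 (Speaker): customer_id=1 -> matches Wendy
So 2 of 9 rows are dropped.

SQL:
SELECT a.product, b.name AS customer
FROM orders a
INNER JOIN customers b ON a.customer_id = b.id

Result:
product  | customer
---------+---------
Desk     | Fiona   
Notebook | Fiona   
Webcam   | Jack    
Tablet   | Fiona   
Mouse    | Eli     
Pen      | Fiona   
Speaker  | Wendy   


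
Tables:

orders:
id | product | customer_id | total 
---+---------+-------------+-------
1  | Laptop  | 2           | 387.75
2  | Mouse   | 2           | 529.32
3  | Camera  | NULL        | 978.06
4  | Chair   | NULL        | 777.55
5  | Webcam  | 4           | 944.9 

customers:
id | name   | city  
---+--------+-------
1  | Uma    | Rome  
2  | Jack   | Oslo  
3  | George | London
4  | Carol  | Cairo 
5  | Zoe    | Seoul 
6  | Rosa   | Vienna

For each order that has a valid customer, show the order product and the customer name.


INNER JOIN keeps only orders rows whose customer_id matches an id in customers. Walk through each order:
  - order 1 (Laptop): customer_id=2 -> matches Jack
  - order 2 (Mouse): customer_id=2 -> matches Jack
  - order 3 (Camera): customer_id=NULL, no match -> dropped
  - order 4 (Chair): customer_id=NULL, no match -> dropped
  - order 5 (Webcam): customer_id=4 -> matches Carol
So 2 of 5 rows are dropped.

SQL:
SELECT a.product, b.name AS customer
FROM orders a
INNER JOIN customers b ON a.customer_id = b.id

Result:
product | customer
--------+---------
Laptop  | Jack    
Mouse   | Jack    
Webcam  | Carol   


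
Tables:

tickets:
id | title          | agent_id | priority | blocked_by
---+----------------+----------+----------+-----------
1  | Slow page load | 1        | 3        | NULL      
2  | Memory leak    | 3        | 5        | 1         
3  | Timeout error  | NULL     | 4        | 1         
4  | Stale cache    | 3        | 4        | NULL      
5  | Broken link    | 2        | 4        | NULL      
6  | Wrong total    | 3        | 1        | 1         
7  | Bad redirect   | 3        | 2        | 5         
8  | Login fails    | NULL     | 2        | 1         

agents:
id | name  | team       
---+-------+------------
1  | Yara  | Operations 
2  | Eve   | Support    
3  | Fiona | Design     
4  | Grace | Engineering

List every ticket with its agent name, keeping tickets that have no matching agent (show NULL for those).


LEFT JOIN keeps every row from tickets (the left table); where agent_id has no match in agents, the agent columns become NULL. Walk through each ticket:
  - ticket 1 (Slow page load): agent_id=1 -> matches Yara
  - ticket 2 (Memory leak): agent_id=3 -> matches Fiona
  - ticket 3 (Timeout error): agent_id=NULL, no match -> kept with NULL
  - ticket 4 (Stale cache): agent_id=3 -> matches Fiona
  - ticket 5 (Broken link): agent_id=2 -> matches Eve
  - ticket 6 (Wrong total): agent_id=3 -> matches Fiona
  - ticket 7 (Bad redirect): agent_id=3 -> matches Fiona
  - ticket 8 (Login fails): agent_id=NULL, no match -> kept with NULL
All 8 rows appear; 2 have NULL agent.

SQL:
SELECT a.title, b.name AS agent
FROM tickets a
LEFT JOIN agents b ON a.agent_id = b.id

Result:
title          | agent
---------------+------
Slow page load | Yara 
Memory leak    | Fiona
Timeout error  | NULL 
Stale cache    | Fiona
Broken link    | Eve  
Wrong total    | Fiona
Bad redirect   | Fiona
Login fails    | NULL 


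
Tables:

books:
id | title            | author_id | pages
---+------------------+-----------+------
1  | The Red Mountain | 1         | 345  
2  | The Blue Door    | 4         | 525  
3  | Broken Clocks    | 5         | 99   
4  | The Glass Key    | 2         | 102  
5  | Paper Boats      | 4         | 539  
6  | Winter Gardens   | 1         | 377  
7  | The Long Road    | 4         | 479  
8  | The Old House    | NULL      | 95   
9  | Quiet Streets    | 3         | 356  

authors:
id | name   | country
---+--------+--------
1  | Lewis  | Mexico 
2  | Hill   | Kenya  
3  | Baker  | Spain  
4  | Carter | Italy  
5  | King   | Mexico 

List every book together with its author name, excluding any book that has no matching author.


INNER JOIN keeps only books rows whose author_id matches an id in authors. Walk through each book:
  - book 1 (The Red Mountain): author_id=1 -> matches Lewis
  - book 2 (The Blue Door): author_id=4 -> matches Carter
  - book 3 (Broken Clocks): author_id=5 -> matches King
  - book 4 (The Glass Key): author_id=2 -> matches Hill
  - book 5 (Paper Boats): author_id=4 -> matches Carter
  - book 6 (Winter Gardens): author_id=1 -> matches Lewis
  - book 7 (The Long Road): author_id=4 -> matches Carter
  - book 8 (The Old House): author_id=NULL, no match -> dropped
  - book 9 (Quiet Streets): author_id=3 -> matches Baker
So 1 of 9 rows is dropped.

SQL:
SELECT a.title, b.name AS author
FROM books a
INNER JOIN authors b ON a.author_id = b.id

Result:
title            | author
-----------------+-------
The Red Mountain | Lewis 
The Blue Door    | Carter
Broken Clocks    | King  
The Glass Key    | Hill  
Paper Boats      | Carter
Winter Gardens   | Lewis 
The Long Road    | Carter
Quiet Streets    | Baker 


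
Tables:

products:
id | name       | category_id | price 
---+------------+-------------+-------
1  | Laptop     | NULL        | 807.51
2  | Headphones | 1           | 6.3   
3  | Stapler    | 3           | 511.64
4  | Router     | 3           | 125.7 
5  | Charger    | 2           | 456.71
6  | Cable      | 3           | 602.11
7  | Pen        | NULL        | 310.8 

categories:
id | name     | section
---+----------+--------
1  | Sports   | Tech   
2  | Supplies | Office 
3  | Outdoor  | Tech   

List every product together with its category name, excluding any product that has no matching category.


INNER JOIN keeps only products rows whose category_id matches an id in categories. Walk through each product:
  - product 1 (Laptop): category_id=NULL, no match -> dropped
  - product 2 (Headphones): category_id=1 -> matches Sports
  - product 3 (Stapler): category_id=3 -> matches Outdoor
  - product 4 (Router): category_id=3 -> matches Outdoor
  - product 5 (Charger): category_id=2 -> matches Supplies
  - product 6 (Cable): category_id=3 -> matches Outdoor
  - product 7 (Pen): category_id=NULL, no match -> dropped
So 2 of 7 rows are dropped.

SQL:
SELECT a.name, b.name AS category
FROM products a
INNER JOIN categories b ON a.category_id = b.id

Result:
name       | category
-----------+---------
Headphones | Sports  
Stapler    | Outdoor 
Router     | Outdoor 
Charger    | Supplies
Cable      | Outdoor 


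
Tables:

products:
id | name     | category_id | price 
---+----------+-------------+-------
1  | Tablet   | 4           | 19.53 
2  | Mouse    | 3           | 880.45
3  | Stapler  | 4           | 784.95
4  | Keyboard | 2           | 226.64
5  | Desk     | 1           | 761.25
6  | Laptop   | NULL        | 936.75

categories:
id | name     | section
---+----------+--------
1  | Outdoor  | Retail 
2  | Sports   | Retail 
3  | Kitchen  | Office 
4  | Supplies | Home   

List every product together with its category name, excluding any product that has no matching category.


INNER JOIN keeps only products rows whose category_id matches an id in categories. Walk through each product:
  - product 1 (Tablet): category_id=4 -> matches Supplies
  - product 2 (Mouse): category_id=3 -> matches Kitchen
  - product 3 (Stapler): category_id=4 -> matches Supplies
  - product 4 (Keyboard): category_id=2 -> matches Sports
  - product 5 (Desk): category_id=1 -> matches Outdoor
  - product 6 (Laptop): category_id=NULL, no match -> dropped
So 1 of 6 rows is dropped.

SQL:
SELECT a.name, b.name AS category
FROM products a
INNER JOIN categories b ON a.category_id = b.id

Result:
name     | category
---------+---------
Tablet   | Supplies
Mouse    | Kitchen 
Stapler  | Supplies
Keyboard | Sports  
Desk     | Outdoor 


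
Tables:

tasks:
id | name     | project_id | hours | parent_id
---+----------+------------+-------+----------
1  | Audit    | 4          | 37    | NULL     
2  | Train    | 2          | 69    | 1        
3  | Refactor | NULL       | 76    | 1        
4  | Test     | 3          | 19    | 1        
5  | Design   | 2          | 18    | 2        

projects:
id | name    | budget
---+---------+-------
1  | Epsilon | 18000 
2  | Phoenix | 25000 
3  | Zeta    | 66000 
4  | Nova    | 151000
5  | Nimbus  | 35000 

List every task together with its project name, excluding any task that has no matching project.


INNER JOIN keeps only tasks rows whose project_id matches an id in projects. Walk through each task:
  - task 1 (Audit): project_id=4 -> matches Nova
  - task 2 (Train): project_id=2 -> matches Phoenix
  - task 3 (Refactor): project_id=NULL, no match -> dropped
  - task 4 (Test): project_id=3 -> matches Zeta
  - task 5 (Design): project_id=2 -> matches Phoenix
So 1 of 5 rows is dropped.

SQL:
SELECT a.name, b.name AS project
FROM tasks a
INNER JOIN projects b ON a.project_id = b.id

Result:
name   | project
-------+--------
Audit  | Nova   
Train  | Phoenix
Test   | Zeta   
Design | Phoenix


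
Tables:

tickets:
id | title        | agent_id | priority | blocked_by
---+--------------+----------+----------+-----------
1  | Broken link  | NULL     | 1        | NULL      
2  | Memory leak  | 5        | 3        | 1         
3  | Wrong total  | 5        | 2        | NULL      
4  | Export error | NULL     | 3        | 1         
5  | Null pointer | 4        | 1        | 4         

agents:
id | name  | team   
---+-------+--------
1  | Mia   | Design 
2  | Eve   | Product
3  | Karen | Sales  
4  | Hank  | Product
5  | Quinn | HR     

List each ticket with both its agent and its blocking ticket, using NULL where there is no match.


Two LEFT JOINs from the same base table tickets: one to agents via agent_id, one to tickets itself via blocked_by. Both are LEFT so every ticket is preserved.
Match against agents:
  - ticket 1 (Broken link): agent_id=NULL, no match -> kept with NULL
  - ticket 2 (Memory leak): agent_id=5 -> matches Quinn
  - ticket 3 (Wrong total): agent_id=5 -> matches Quinn
  - ticket 4 (Export error): agent_id=NULL, no match -> kept with NULL
  - ticket 5 (Null pointer): agent_id=4 -> matches Hank
Match against tickets (self):
  - ticket 1 (Broken link): blocked_by=NULL -> NULL
  - ticket 2 (Memory leak): blocked_by=1 -> Broken link
  - ticket 3 (Wrong total): blocked_by=NULL -> NULL
  - ticket 4 (Export error): blocked_by=1 -> Broken link
  - ticket 5 (Null pointer): blocked_by=4 -> Export error

SQL:
SELECT a.title, b.name AS agent, c.title AS blocked_by
FROM tickets a
LEFT JOIN agents b ON a.agent_id = b.id
LEFT JOIN tickets c ON a.blocked_by = c.id

Result:
title        | agent | blocked_by  
-------------+-------+-------------
Broken link  | NULL  | NULL        
Memory leak  | Quinn | Broken link 
Wrong total  | Quinn | NULL        
Export error | NULL  | Broken link 
Null pointer | Hank  | Export error


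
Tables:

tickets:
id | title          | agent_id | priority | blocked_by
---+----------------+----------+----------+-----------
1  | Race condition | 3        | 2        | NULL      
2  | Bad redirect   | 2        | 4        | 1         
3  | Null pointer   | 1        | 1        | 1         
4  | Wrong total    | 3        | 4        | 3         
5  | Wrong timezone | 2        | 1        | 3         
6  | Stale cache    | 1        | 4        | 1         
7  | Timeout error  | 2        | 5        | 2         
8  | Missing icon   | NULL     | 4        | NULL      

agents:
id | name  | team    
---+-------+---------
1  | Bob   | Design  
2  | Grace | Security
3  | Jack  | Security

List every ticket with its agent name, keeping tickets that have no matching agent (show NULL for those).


LEFT JOIN keeps every row from tickets (the left table); where agent_id has no match in agents, the agent columns become NULL. Walk through each ticket:
  - ticket 1 (Race condition): agent_id=3 -> matches Jack
  - ticket 2 (Bad redirect): agent_id=2 -> matches Grace
  - ticket 3 (Null pointer): agent_id=1 -> matches Bob
  - ticket 4 (Wrong total): agent_id=3 -> matches Jack
  - ticket 5 (Wrong timezone): agent_id=2 -> matches Grace
  - ticket 6 (Stale cache): agent_id=1 -> matches Bob
  - ticket 7 (Timeout error): agent_id=2 -> matches Grace
  - ticket 8 (Missing icon): agent_id=NULL, no match -> kept with NULL
All 8 rows appear; 1 has NULL agent.

SQL:
SELECT a.title, b.name AS agent
FROM tickets a
LEFT JOIN agents b ON a.agent_id = b.id

Result:
title          | agent
---------------+------
Race condition | Jack 
Bad redirect   | Grace
Null pointer   | Bob  
Wrong total    | Jack 
Wrong timezone | Grace
Stale cache    | Bob  
Timeout error  | Grace
Missing icon   | NULL 


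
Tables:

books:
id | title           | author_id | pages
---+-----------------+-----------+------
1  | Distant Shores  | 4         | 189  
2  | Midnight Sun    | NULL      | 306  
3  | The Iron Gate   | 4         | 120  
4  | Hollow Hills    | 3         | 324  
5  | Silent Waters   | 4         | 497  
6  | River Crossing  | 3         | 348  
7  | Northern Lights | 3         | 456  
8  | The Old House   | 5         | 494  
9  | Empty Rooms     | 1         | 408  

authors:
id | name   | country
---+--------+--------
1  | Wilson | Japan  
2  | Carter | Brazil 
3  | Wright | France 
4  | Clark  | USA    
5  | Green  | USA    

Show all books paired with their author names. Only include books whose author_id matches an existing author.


INNER JOIN keeps only books rows whose author_id matches an id in authors. Walk through each book:
  - book 1 (Distant Shores): author_id=4 -> matches Clark
  - book 2 (Midnight Sun): author_id=NULL, no match -> dropped
  - book 3 (The Iron Gate): author_id=4 -> matches Clark
  - book 4 (Hollow Hills): author_id=3 -> matches Wright
  - book 5 (Silent Waters): author_id=4 -> matches Clark
  - book 6 (River Crossing): author_id=3 -> matches Wright
  - book 7 (Northern Lights): author_id=3 -> matches Wright
  - book 8 (The Old House): author_id=5 -> matches Green
  - book 9 (Empty Rooms): author_id=1 -> matches Wilson
So 1 of 9 rows is dropped.

SQL:
SELECT a.title, b.name AS author
FROM books a
INNER JOIN authors b ON a.author_id = b.id

Result:
title           | author
----------------+-------
Distant Shores  | Clark 
The Iron Gate   | Clark 
Hollow Hills    | Wright
Silent Waters   | Clark 
River Crossing  | Wright
Northern Lights | Wright
The Old House   | Green 
Empty Rooms     | Wilson


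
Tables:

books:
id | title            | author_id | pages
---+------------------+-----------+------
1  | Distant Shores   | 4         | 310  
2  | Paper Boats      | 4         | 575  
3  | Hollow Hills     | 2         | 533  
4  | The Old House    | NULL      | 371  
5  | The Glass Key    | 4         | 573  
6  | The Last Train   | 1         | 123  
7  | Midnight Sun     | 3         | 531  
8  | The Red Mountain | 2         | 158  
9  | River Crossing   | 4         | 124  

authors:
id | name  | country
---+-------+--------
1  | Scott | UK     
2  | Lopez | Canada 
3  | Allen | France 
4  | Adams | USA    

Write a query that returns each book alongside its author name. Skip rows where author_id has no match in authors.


INNER JOIN keeps only books rows whose author_id matches an id in authors. Walk through each book:
  - book 1 (Distant Shores): author_id=4 -> matches Adams
  - book 2 (Paper Boats): author_id=4 -> matches Adams
  - book 3 (Hollow Hills): author_id=2 -> matches Lopez
  - book 4 (The Old House): author_id=NULL, no match -> dropped
  - book 5 (The Glass Key): author_id=4 -> matches Adams
  - book 6 (The Last Train): author_id=1 -> matches Scott
  - book 7 (Midnight Sun): author_id=3 -> matches Allen
  - book 8 (The Red Mountain): author_id=2 -> matches Lopez
  - book 9 (River Crossing): author_id=4 -> matches Adams
So 1 of 9 rows is dropped.

SQL:
SELECT a.title, b.name AS author
FROM books a
INNER JOIN authors b ON a.author_id = b.id

Result:
title            | author
-----------------+-------
Distant Shores   | Adams 
Paper Boats      | Adams 
Hollow Hills     | Lopez 
The Glass Key    | Adams 
The Last Train   | Scott 
Midnight Sun     | Allen 
The Red Mountain | Lopez 
River Crossing   | Adams 
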